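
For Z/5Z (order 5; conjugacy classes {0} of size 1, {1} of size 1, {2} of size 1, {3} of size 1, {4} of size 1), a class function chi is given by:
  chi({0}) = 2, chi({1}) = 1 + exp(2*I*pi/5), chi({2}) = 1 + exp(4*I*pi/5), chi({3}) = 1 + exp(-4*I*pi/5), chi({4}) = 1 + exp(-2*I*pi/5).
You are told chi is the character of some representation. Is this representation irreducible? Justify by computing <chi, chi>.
Not irreducible (reducible): <chi, chi> = 2 > 1.

Details: <chi, chi> = (1/|G|) sum_C |C| * |chi(C)|^2 = (1/5)[1*|2|^2 + 1*|1 + exp(2*I*pi/5)|^2 + 1*|1 + exp(4*I*pi/5)|^2 + 1*|1 + exp(-4*I*pi/5)|^2 + 1*|1 + exp(-2*I*pi/5)|^2]
  = (1/5)[(4) + (2 + exp(-2*I*pi/5) + exp(2*I*pi/5)) + (2 + exp(-4*I*pi/5) + exp(4*I*pi/5)) + (2 + exp(-4*I*pi/5) + exp(4*I*pi/5)) + (2 + exp(-2*I*pi/5) + exp(2*I*pi/5))] = 10/5 = 2.
(Exp terms are combined using exp(i*s)*conj(exp(i*t)) = exp(i*(s-t)), and sums of them are collapsed using the identity that for every m > 1 the m distinct m-th roots of unity sum to 0, e.g. 1 + exp(2*I*pi/3) + exp(-2*I*pi/3) = 0.)
A character is irreducible iff <chi, chi> = 1, so this representation is reducible.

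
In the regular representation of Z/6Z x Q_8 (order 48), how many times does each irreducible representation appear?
Each irreducible V_i of dimension d_i appears with multiplicity d_i, i.e. rho_reg = (direct sum over all irreducibles V_i) d_i V_i. The irreducible dimensions for Z/6Z x Q_8 are 1, 1, 1, 1, 1, 1, 1, 1, 1, 1, 1, 1, 1, 1, 1, 1, 1, 1, 1, 1, 1, 1, 1, 1, 2, 2, 2, 2, 2, 2: 24 irreducibles of dimension 1, each with multiplicity 1; 6 irreducibles of dimension 2, each with multiplicity 2. Total dimension 24*1*1 + 6*2*2 = 48 = |G|.

Reasoning: General theorem: in the regular representation of a finite group G, each irreducible appears with multiplicity equal to its dimension. Check: dim(rho_reg) = sum d_i^2 = 1 + 1 + 1 + 1 + 1 + 1 + 1 + 1 + 1 + 1 + 1 + 1 + 1 + 1 + 1 + 1 + 1 + 1 + 1 + 1 + 1 + 1 + 1 + 1 + 4 + 4 + 4 + 4 + 4 + 4 = 48 = |G|.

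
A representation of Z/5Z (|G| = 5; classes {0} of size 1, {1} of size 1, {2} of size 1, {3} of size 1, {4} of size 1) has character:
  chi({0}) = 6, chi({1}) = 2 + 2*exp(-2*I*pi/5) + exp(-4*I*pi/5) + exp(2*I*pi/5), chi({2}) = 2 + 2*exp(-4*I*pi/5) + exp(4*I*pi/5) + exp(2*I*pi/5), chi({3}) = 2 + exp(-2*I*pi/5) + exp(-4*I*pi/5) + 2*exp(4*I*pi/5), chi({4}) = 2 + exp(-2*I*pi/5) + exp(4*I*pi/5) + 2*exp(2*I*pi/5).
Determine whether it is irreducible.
Not irreducible (reducible): <chi, chi> = 10 > 1.

<chi, chi> = (1/|G|) sum_C |C| * |chi(C)|^2 = (1/5)[1*|6|^2 + 1*|2 + 2*exp(-2*I*pi/5) + exp(-4*I*pi/5) + exp(2*I*pi/5)|^2 + 1*|2 + 2*exp(-4*I*pi/5) + exp(4*I*pi/5) + exp(2*I*pi/5)|^2 + 1*|2 + exp(-2*I*pi/5) + exp(-4*I*pi/5) + 2*exp(4*I*pi/5)|^2 + 1*|2 + exp(-2*I*pi/5) + exp(4*I*pi/5) + 2*exp(2*I*pi/5)|^2]
  = (1/5)[(36) + (10 + 8*exp(-2*I*pi/5) + 5*exp(-4*I*pi/5) + 5*exp(4*I*pi/5) + 8*exp(2*I*pi/5)) + (10 + 5*exp(-2*I*pi/5) + 8*exp(-4*I*pi/5) + 8*exp(4*I*pi/5) + 5*exp(2*I*pi/5)) + (10 + 5*exp(-2*I*pi/5) + 8*exp(-4*I*pi/5) + 8*exp(4*I*pi/5) + 5*exp(2*I*pi/5)) + (10 + 8*exp(-2*I*pi/5) + 5*exp(-4*I*pi/5) + 5*exp(4*I*pi/5) + 8*exp(2*I*pi/5))] = 50/5 = 10.
(Exp terms are combined using exp(i*s)*conj(exp(i*t)) = exp(i*(s-t)), and sums of them are collapsed using the identity that for every m > 1 the m distinct m-th roots of unity sum to 0, e.g. 1 + exp(2*I*pi/3) + exp(-2*I*pi/3) = 0.)
A character is irreducible iff <chi, chi> = 1, so this representation is reducible.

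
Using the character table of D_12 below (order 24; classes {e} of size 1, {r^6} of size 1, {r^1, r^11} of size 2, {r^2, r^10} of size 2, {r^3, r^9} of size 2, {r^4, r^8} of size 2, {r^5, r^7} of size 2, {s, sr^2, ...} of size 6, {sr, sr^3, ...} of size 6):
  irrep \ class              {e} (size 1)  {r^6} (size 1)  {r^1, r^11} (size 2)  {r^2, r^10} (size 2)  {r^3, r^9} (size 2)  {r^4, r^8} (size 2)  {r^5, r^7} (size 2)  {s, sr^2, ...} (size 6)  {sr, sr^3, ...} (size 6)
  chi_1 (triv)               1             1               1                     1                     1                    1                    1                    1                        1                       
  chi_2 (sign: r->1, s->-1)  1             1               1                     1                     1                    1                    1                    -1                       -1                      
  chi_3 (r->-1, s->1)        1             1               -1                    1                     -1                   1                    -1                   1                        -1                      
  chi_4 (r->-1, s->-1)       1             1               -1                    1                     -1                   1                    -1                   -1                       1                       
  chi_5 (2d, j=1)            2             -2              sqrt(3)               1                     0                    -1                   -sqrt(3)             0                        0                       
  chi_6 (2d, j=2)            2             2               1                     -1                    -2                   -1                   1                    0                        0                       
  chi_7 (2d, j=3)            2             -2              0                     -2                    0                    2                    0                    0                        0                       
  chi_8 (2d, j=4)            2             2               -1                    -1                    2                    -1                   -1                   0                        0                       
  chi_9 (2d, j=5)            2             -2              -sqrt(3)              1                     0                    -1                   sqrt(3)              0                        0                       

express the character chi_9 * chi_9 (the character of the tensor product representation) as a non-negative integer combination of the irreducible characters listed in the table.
chi_9 tensor chi_9 = chi_1 + chi_2 + chi_6 (all other irreducibles have multiplicity 0).

The character of a tensor product is the pointwise product (chi_9 * chi_9)(C) = chi_9(C) * chi_9(C):
  {e}: (2)*(2), {r^6}: (-2)*(-2), {r^1, r^11}: (-sqrt(3))*(-sqrt(3)), {r^2, r^10}: (1)*(1), {r^3, r^9}: (0)*(0), {r^4, r^8}: (-1)*(-1), {r^5, r^7}: (sqrt(3))*(sqrt(3)), {s, sr^2, ...}: (0)*(0), {sr, sr^3, ...}: (0)*(0)
so (chi_9 * chi_9) takes values
  {e} -> 4, {r^6} -> 4, {r^1, r^11} -> 3, {r^2, r^10} -> 1, {r^3, r^9} -> 0, {r^4, r^8} -> 1, {r^5, r^7} -> 3, {s, sr^2, ...} -> 0, {sr, sr^3, ...} -> 0.
Now take the inner product of this character with each irreducible chi from the table, <chi_9*chi_9, chi> = (1/24) sum_C |C| (chi_9*chi_9)(C) conj(chi(C)):
  <chi_9*chi_9, chi_1> = (1/24)[1*(4)*conj(1) + 1*(4)*conj(1) + 2*(3)*conj(1) + 2*(1)*conj(1) + 2*(0)*conj(1) + 2*(1)*conj(1) + 2*(3)*conj(1) + 6*(0)*conj(1) + 6*(0)*conj(1)]
      = (1/24)[(4) + (4) + (6) + (2) + (0) + (2) + (6) + (0) + (0)] = 24/24 = 1
  <chi_9*chi_9, chi_2> = (1/24)[1*(4)*conj(1) + 1*(4)*conj(1) + 2*(3)*conj(1) + 2*(1)*conj(1) + 2*(0)*conj(1) + 2*(1)*conj(1) + 2*(3)*conj(1) + 6*(0)*conj(-1) + 6*(0)*conj(-1)]
      = (1/24)[(4) + (4) + (6) + (2) + (0) + (2) + (6) + (0) + (0)] = 24/24 = 1
  <chi_9*chi_9, chi_3> = (1/24)[1*(4)*conj(1) + 1*(4)*conj(1) + 2*(3)*conj(-1) + 2*(1)*conj(1) + 2*(0)*conj(-1) + 2*(1)*conj(1) + 2*(3)*conj(-1) + 6*(0)*conj(1) + 6*(0)*conj(-1)]
      = (1/24)[(4) + (4) + (-6) + (2) + (0) + (2) + (-6) + (0) + (0)] = 0/24 = 0
  <chi_9*chi_9, chi_4> = (1/24)[1*(4)*conj(1) + 1*(4)*conj(1) + 2*(3)*conj(-1) + 2*(1)*conj(1) + 2*(0)*conj(-1) + 2*(1)*conj(1) + 2*(3)*conj(-1) + 6*(0)*conj(-1) + 6*(0)*conj(1)]
      = (1/24)[(4) + (4) + (-6) + (2) + (0) + (2) + (-6) + (0) + (0)] = 0/24 = 0
  <chi_9*chi_9, chi_5> = (1/24)[1*(4)*conj(2) + 1*(4)*conj(-2) + 2*(3)*conj(sqrt(3)) + 2*(1)*conj(1) + 2*(0)*conj(0) + 2*(1)*conj(-1) + 2*(3)*conj(-sqrt(3)) + 6*(0)*conj(0) + 6*(0)*conj(0)]
      = (1/24)[(8) + (-8) + (6*sqrt(3)) + (2) + (0) + (-2) + (-6*sqrt(3)) + (0) + (0)] = 0/24 = 0
  <chi_9*chi_9, chi_6> = (1/24)[1*(4)*conj(2) + 1*(4)*conj(2) + 2*(3)*conj(1) + 2*(1)*conj(-1) + 2*(0)*conj(-2) + 2*(1)*conj(-1) + 2*(3)*conj(1) + 6*(0)*conj(0) + 6*(0)*conj(0)]
      = (1/24)[(8) + (8) + (6) + (-2) + (0) + (-2) + (6) + (0) + (0)] = 24/24 = 1
  <chi_9*chi_9, chi_7> = (1/24)[1*(4)*conj(2) + 1*(4)*conj(-2) + 2*(3)*conj(0) + 2*(1)*conj(-2) + 2*(0)*conj(0) + 2*(1)*conj(2) + 2*(3)*conj(0) + 6*(0)*conj(0) + 6*(0)*conj(0)]
      = (1/24)[(8) + (-8) + (0) + (-4) + (0) + (4) + (0) + (0) + (0)] = 0/24 = 0
  <chi_9*chi_9, chi_8> = (1/24)[1*(4)*conj(2) + 1*(4)*conj(2) + 2*(3)*conj(-1) + 2*(1)*conj(-1) + 2*(0)*conj(2) + 2*(1)*conj(-1) + 2*(3)*conj(-1) + 6*(0)*conj(0) + 6*(0)*conj(0)]
      = (1/24)[(8) + (8) + (-6) + (-2) + (0) + (-2) + (-6) + (0) + (0)] = 0/24 = 0
  <chi_9*chi_9, chi_9> = (1/24)[1*(4)*conj(2) + 1*(4)*conj(-2) + 2*(3)*conj(-sqrt(3)) + 2*(1)*conj(1) + 2*(0)*conj(0) + 2*(1)*conj(-1) + 2*(3)*conj(sqrt(3)) + 6*(0)*conj(0) + 6*(0)*conj(0)]
      = (1/24)[(8) + (-8) + (-6*sqrt(3)) + (2) + (0) + (-2) + (6*sqrt(3)) + (0) + (0)] = 0/24 = 0
Hence the multiplicities are chi_1: 1, chi_2: 1, chi_6: 1. Dimension check: dim(chi_9)*dim(chi_9) = 2*2 = 4 and sum (mult * dim) = 1*1 + 1*1 + 1*2 = 4.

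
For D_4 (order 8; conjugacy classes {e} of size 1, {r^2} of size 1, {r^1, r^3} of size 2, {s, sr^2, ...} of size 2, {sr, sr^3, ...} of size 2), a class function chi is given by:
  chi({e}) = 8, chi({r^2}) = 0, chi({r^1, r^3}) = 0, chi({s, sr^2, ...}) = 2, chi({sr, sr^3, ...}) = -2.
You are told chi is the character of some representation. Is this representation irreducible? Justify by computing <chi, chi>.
Not irreducible (reducible): <chi, chi> = 10 > 1.

Solution. <chi, chi> = (1/|G|) sum_C |C| * |chi(C)|^2 = (1/8)[1*|8|^2 + 1*|0|^2 + 2*|0|^2 + 2*|2|^2 + 2*|-2|^2]
  = (1/8)[(64) + (0) + (0) + (8) + (8)] = 80/8 = 10.
A character is irreducible iff <chi, chi> = 1, so this representation is reducible.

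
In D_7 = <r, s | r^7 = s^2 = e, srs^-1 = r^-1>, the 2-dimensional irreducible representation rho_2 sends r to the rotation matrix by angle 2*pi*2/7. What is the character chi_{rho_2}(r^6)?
chi_{rho_2}(r^6) = 2*cos(2*pi*2*6/7) = -2*cos(3*pi/7)

Argument: rho_2(r^6) is rotation by angle 2*pi*2*6/7, whose trace is 2*cos(2*pi*2*6/7) = -2*cos(3*pi/7).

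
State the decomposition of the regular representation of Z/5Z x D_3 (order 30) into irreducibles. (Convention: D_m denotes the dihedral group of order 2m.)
Each irreducible V_i of dimension d_i appears with multiplicity d_i, i.e. rho_reg = (direct sum over all irreducibles V_i) d_i V_i. The irreducible dimensions for Z/5Z x D_3 are 1, 1, 1, 1, 1, 1, 1, 1, 1, 1, 2, 2, 2, 2, 2: 10 irreducibles of dimension 1, each with multiplicity 1; 5 irreducibles of dimension 2, each with multiplicity 2. Total dimension 10*1*1 + 5*2*2 = 30 = |G|.

Argument: General theorem: in the regular representation of a finite group G, each irreducible appears with multiplicity equal to its dimension. Check: dim(rho_reg) = sum d_i^2 = 1 + 1 + 1 + 1 + 1 + 1 + 1 + 1 + 1 + 1 + 4 + 4 + 4 + 4 + 4 = 30 = |G|.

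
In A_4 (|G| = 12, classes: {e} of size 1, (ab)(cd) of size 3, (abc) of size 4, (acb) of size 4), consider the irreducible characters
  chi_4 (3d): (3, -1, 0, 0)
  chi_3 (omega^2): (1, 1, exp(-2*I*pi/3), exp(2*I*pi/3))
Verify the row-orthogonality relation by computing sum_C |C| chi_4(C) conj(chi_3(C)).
Sum = 0; so <chi_4, chi_3> = 0 (distinct irreducibles are orthogonal).

Details: Compute term by term over conjugacy classes (|C| * chi_4(C) * conj(chi_3(C))):
  1*(3)*conj(1) + 3*(-1)*conj(1) + 4*(0)*conj(exp(-2*I*pi/3)) + 4*(0)*conj(exp(2*I*pi/3))
  = (3) + (-3) + (0) + (0)
  = 0.
(Exp terms are combined using exp(i*s)*conj(exp(i*t)) = exp(i*(s-t)), and sums of them are collapsed using the identity that for every m > 1 the m distinct m-th roots of unity sum to 0, e.g. 1 + exp(2*I*pi/3) + exp(-2*I*pi/3) = 0.)
Dividing by |G| = 12 gives 0/12 = 0, matching the row-orthogonality relation <chi_4, chi_3> = [chi_4 = chi_3].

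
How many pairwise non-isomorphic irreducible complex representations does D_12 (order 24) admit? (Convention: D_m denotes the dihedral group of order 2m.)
9

Explanation: The number of irreducible complex representations of a finite group equals its number of conjugacy classes. D_12 has 9 conjugacy classes (n/2 + 3 for n even), so D_12 (order 24) has exactly 9 irreducible complex representations.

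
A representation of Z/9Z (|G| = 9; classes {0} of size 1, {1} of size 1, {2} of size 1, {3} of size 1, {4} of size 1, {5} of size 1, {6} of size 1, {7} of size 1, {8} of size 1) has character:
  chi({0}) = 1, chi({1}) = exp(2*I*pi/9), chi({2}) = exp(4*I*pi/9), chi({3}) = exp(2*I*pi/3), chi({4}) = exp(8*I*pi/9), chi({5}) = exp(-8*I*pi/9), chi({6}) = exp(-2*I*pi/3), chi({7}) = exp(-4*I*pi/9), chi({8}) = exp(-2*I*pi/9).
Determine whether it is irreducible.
Irreducible: <chi, chi> = 1.

Explanation: <chi, chi> = (1/|G|) sum_C |C| * |chi(C)|^2 = (1/9)[1*|1|^2 + 1*|exp(2*I*pi/9)|^2 + 1*|exp(4*I*pi/9)|^2 + 1*|exp(2*I*pi/3)|^2 + 1*|exp(8*I*pi/9)|^2 + 1*|exp(-8*I*pi/9)|^2 + 1*|exp(-2*I*pi/3)|^2 + 1*|exp(-4*I*pi/9)|^2 + 1*|exp(-2*I*pi/9)|^2]
  = (1/9)[(1) + (1) + (1) + (1) + (1) + (1) + (1) + (1) + (1)] = 9/9 = 1.
(Exp terms are combined using exp(i*s)*conj(exp(i*t)) = exp(i*(s-t)), and sums of them are collapsed using the identity that for every m > 1 the m distinct m-th roots of unity sum to 0, e.g. 1 + exp(2*I*pi/3) + exp(-2*I*pi/3) = 0.)
A character is irreducible iff <chi, chi> = 1, so this representation is irreducible.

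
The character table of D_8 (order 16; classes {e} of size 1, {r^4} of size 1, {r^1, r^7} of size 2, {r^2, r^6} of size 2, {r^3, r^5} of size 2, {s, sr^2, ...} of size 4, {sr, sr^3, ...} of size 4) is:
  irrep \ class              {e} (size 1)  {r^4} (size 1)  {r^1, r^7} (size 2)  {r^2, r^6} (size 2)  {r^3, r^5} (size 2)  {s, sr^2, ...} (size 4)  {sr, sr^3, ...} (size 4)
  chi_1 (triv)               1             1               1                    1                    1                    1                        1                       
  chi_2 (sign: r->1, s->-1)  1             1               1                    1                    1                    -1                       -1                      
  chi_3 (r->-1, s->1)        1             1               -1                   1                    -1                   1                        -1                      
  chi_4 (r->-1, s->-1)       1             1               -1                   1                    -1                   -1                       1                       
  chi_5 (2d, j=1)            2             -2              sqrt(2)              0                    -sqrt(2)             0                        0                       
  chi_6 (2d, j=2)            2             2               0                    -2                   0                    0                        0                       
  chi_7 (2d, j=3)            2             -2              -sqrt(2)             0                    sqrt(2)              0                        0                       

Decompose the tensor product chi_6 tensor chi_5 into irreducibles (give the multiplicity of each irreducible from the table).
chi_6 tensor chi_5 = chi_5 + chi_7 (all other irreducibles have multiplicity 0).

Justification: The character of a tensor product is the pointwise product (chi_6 * chi_5)(C) = chi_6(C) * chi_5(C):
  {e}: (2)*(2), {r^4}: (2)*(-2), {r^1, r^7}: (0)*(sqrt(2)), {r^2, r^6}: (-2)*(0), {r^3, r^5}: (0)*(-sqrt(2)), {s, sr^2, ...}: (0)*(0), {sr, sr^3, ...}: (0)*(0)
so (chi_6 * chi_5) takes values
  {e} -> 4, {r^4} -> -4, {r^1, r^7} -> 0, {r^2, r^6} -> 0, {r^3, r^5} -> 0, {s, sr^2, ...} -> 0, {sr, sr^3, ...} -> 0.
Now take the inner product of this character with each irreducible chi from the table, <chi_6*chi_5, chi> = (1/16) sum_C |C| (chi_6*chi_5)(C) conj(chi(C)):
  <chi_6*chi_5, chi_1> = (1/16)[1*(4)*conj(1) + 1*(-4)*conj(1) + 2*(0)*conj(1) + 2*(0)*conj(1) + 2*(0)*conj(1) + 4*(0)*conj(1) + 4*(0)*conj(1)]
      = (1/16)[(4) + (-4) + (0) + (0) + (0) + (0) + (0)] = 0/16 = 0
  <chi_6*chi_5, chi_2> = (1/16)[1*(4)*conj(1) + 1*(-4)*conj(1) + 2*(0)*conj(1) + 2*(0)*conj(1) + 2*(0)*conj(1) + 4*(0)*conj(-1) + 4*(0)*conj(-1)]
      = (1/16)[(4) + (-4) + (0) + (0) + (0) + (0) + (0)] = 0/16 = 0
  <chi_6*chi_5, chi_3> = (1/16)[1*(4)*conj(1) + 1*(-4)*conj(1) + 2*(0)*conj(-1) + 2*(0)*conj(1) + 2*(0)*conj(-1) + 4*(0)*conj(1) + 4*(0)*conj(-1)]
      = (1/16)[(4) + (-4) + (0) + (0) + (0) + (0) + (0)] = 0/16 = 0
  <chi_6*chi_5, chi_4> = (1/16)[1*(4)*conj(1) + 1*(-4)*conj(1) + 2*(0)*conj(-1) + 2*(0)*conj(1) + 2*(0)*conj(-1) + 4*(0)*conj(-1) + 4*(0)*conj(1)]
      = (1/16)[(4) + (-4) + (0) + (0) + (0) + (0) + (0)] = 0/16 = 0
  <chi_6*chi_5, chi_5> = (1/16)[1*(4)*conj(2) + 1*(-4)*conj(-2) + 2*(0)*conj(sqrt(2)) + 2*(0)*conj(0) + 2*(0)*conj(-sqrt(2)) + 4*(0)*conj(0) + 4*(0)*conj(0)]
      = (1/16)[(8) + (8) + (0) + (0) + (0) + (0) + (0)] = 16/16 = 1
  <chi_6*chi_5, chi_6> = (1/16)[1*(4)*conj(2) + 1*(-4)*conj(2) + 2*(0)*conj(0) + 2*(0)*conj(-2) + 2*(0)*conj(0) + 4*(0)*conj(0) + 4*(0)*conj(0)]
      = (1/16)[(8) + (-8) + (0) + (0) + (0) + (0) + (0)] = 0/16 = 0
  <chi_6*chi_5, chi_7> = (1/16)[1*(4)*conj(2) + 1*(-4)*conj(-2) + 2*(0)*conj(-sqrt(2)) + 2*(0)*conj(0) + 2*(0)*conj(sqrt(2)) + 4*(0)*conj(0) + 4*(0)*conj(0)]
      = (1/16)[(8) + (8) + (0) + (0) + (0) + (0) + (0)] = 16/16 = 1
Hence the multiplicities are chi_5: 1, chi_7: 1. Dimension check: dim(chi_6)*dim(chi_5) = 2*2 = 4 and sum (mult * dim) = 1*2 + 1*2 = 4.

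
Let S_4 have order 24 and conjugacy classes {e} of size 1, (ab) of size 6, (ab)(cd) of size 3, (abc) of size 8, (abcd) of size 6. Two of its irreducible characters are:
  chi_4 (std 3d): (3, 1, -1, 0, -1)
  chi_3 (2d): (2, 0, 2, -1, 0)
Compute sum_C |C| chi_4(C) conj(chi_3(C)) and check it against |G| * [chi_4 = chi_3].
Sum = 0; so <chi_4, chi_3> = 0 (distinct irreducibles are orthogonal).

Justification: Compute term by term over conjugacy classes (|C| * chi_4(C) * conj(chi_3(C))):
  1*(3)*conj(2) + 6*(1)*conj(0) + 3*(-1)*conj(2) + 8*(0)*conj(-1) + 6*(-1)*conj(0)
  = (6) + (0) + (-6) + (0) + (0)
  = 0.
Dividing by |G| = 24 gives 0/24 = 0, matching the row-orthogonality relation <chi_4, chi_3> = [chi_4 = chi_3].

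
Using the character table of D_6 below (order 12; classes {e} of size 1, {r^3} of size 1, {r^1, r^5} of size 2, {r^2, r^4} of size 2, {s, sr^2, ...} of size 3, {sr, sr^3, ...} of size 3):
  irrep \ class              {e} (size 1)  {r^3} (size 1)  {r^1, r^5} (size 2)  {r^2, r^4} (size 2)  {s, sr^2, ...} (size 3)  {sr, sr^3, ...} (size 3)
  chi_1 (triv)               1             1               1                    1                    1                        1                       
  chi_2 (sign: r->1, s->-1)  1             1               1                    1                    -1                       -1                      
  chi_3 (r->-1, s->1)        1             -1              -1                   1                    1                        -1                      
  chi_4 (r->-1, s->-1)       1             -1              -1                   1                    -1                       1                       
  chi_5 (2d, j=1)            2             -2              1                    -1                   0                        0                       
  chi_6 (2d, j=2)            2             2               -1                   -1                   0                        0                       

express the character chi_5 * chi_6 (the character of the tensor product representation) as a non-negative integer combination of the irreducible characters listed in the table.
chi_5 tensor chi_6 = chi_3 + chi_4 + chi_5 (all other irreducibles have multiplicity 0).

Details: The character of a tensor product is the pointwise product (chi_5 * chi_6)(C) = chi_5(C) * chi_6(C):
  {e}: (2)*(2), {r^3}: (-2)*(2), {r^1, r^5}: (1)*(-1), {r^2, r^4}: (-1)*(-1), {s, sr^2, ...}: (0)*(0), {sr, sr^3, ...}: (0)*(0)
so (chi_5 * chi_6) takes values
  {e} -> 4, {r^3} -> -4, {r^1, r^5} -> -1, {r^2, r^4} -> 1, {s, sr^2, ...} -> 0, {sr, sr^3, ...} -> 0.
Now take the inner product of this character with each irreducible chi from the table, <chi_5*chi_6, chi> = (1/12) sum_C |C| (chi_5*chi_6)(C) conj(chi(C)):
  <chi_5*chi_6, chi_1> = (1/12)[1*(4)*conj(1) + 1*(-4)*conj(1) + 2*(-1)*conj(1) + 2*(1)*conj(1) + 3*(0)*conj(1) + 3*(0)*conj(1)]
      = (1/12)[(4) + (-4) + (-2) + (2) + (0) + (0)] = 0/12 = 0
  <chi_5*chi_6, chi_2> = (1/12)[1*(4)*conj(1) + 1*(-4)*conj(1) + 2*(-1)*conj(1) + 2*(1)*conj(1) + 3*(0)*conj(-1) + 3*(0)*conj(-1)]
      = (1/12)[(4) + (-4) + (-2) + (2) + (0) + (0)] = 0/12 = 0
  <chi_5*chi_6, chi_3> = (1/12)[1*(4)*conj(1) + 1*(-4)*conj(-1) + 2*(-1)*conj(-1) + 2*(1)*conj(1) + 3*(0)*conj(1) + 3*(0)*conj(-1)]
      = (1/12)[(4) + (4) + (2) + (2) + (0) + (0)] = 12/12 = 1
  <chi_5*chi_6, chi_4> = (1/12)[1*(4)*conj(1) + 1*(-4)*conj(-1) + 2*(-1)*conj(-1) + 2*(1)*conj(1) + 3*(0)*conj(-1) + 3*(0)*conj(1)]
      = (1/12)[(4) + (4) + (2) + (2) + (0) + (0)] = 12/12 = 1
  <chi_5*chi_6, chi_5> = (1/12)[1*(4)*conj(2) + 1*(-4)*conj(-2) + 2*(-1)*conj(1) + 2*(1)*conj(-1) + 3*(0)*conj(0) + 3*(0)*conj(0)]
      = (1/12)[(8) + (8) + (-2) + (-2) + (0) + (0)] = 12/12 = 1
  <chi_5*chi_6, chi_6> = (1/12)[1*(4)*conj(2) + 1*(-4)*conj(2) + 2*(-1)*conj(-1) + 2*(1)*conj(-1) + 3*(0)*conj(0) + 3*(0)*conj(0)]
      = (1/12)[(8) + (-8) + (2) + (-2) + (0) + (0)] = 0/12 = 0
Hence the multiplicities are chi_3: 1, chi_4: 1, chi_5: 1. Dimension check: dim(chi_5)*dim(chi_6) = 2*2 = 4 and sum (mult * dim) = 1*1 + 1*1 + 1*2 = 4.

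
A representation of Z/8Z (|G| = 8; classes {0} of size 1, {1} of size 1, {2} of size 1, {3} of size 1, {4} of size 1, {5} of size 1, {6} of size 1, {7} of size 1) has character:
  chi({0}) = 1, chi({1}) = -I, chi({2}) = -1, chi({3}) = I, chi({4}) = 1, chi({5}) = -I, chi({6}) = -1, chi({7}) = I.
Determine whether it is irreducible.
Irreducible: <chi, chi> = 1.

Details: <chi, chi> = (1/|G|) sum_C |C| * |chi(C)|^2 = (1/8)[1*|1|^2 + 1*|-I|^2 + 1*|-1|^2 + 1*|I|^2 + 1*|1|^2 + 1*|-I|^2 + 1*|-1|^2 + 1*|I|^2]
  = (1/8)[(1) + (1) + (1) + (1) + (1) + (1) + (1) + (1)] = 8/8 = 1.
(Exp terms are combined using exp(i*s)*conj(exp(i*t)) = exp(i*(s-t)), and sums of them are collapsed using the identity that for every m > 1 the m distinct m-th roots of unity sum to 0, e.g. 1 + exp(2*I*pi/3) + exp(-2*I*pi/3) = 0.)
A character is irreducible iff <chi, chi> = 1, so this representation is irreducible.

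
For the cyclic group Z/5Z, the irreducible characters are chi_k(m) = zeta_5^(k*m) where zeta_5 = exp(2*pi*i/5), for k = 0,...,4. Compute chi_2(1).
chi_2(1) = zeta_5^2 = exp(4*I*pi/5)

Solution. chi_2(1) = zeta_5^(2*1) = zeta_5^2. Since zeta_5^5 = 1, this equals zeta_5^2 = exp(2*pi*i*2/5) = exp(4*I*pi/5).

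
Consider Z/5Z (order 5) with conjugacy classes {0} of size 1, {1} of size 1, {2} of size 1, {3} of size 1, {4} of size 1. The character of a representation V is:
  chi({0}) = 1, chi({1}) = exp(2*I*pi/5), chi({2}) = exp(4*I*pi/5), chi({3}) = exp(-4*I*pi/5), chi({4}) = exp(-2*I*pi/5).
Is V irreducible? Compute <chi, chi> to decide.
Irreducible: <chi, chi> = 1.

Argument: <chi, chi> = (1/|G|) sum_C |C| * |chi(C)|^2 = (1/5)[1*|1|^2 + 1*|exp(2*I*pi/5)|^2 + 1*|exp(4*I*pi/5)|^2 + 1*|exp(-4*I*pi/5)|^2 + 1*|exp(-2*I*pi/5)|^2]
  = (1/5)[(1) + (1) + (1) + (1) + (1)] = 5/5 = 1.
(Exp terms are combined using exp(i*s)*conj(exp(i*t)) = exp(i*(s-t)), and sums of them are collapsed using the identity that for every m > 1 the m distinct m-th roots of unity sum to 0, e.g. 1 + exp(2*I*pi/3) + exp(-2*I*pi/3) = 0.)
A character is irreducible iff <chi, chi> = 1, so this representation is irreducible.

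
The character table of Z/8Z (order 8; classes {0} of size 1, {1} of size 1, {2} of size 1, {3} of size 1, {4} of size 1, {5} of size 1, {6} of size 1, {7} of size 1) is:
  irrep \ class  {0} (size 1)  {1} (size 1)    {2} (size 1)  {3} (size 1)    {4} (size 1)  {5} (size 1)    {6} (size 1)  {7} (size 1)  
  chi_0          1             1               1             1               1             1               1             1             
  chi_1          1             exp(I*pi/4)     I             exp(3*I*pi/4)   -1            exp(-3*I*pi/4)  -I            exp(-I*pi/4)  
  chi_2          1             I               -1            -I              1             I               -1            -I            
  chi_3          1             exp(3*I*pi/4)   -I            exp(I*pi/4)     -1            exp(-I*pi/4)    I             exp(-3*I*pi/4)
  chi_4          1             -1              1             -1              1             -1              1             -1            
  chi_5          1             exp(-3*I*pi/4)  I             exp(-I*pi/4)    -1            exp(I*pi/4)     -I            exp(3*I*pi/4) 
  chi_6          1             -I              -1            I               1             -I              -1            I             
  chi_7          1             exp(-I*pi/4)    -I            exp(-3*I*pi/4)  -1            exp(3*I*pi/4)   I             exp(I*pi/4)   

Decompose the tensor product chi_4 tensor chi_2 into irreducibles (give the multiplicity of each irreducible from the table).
chi_4 tensor chi_2 = chi_6 (all other irreducibles have multiplicity 0).

Reasoning: The character of a tensor product is the pointwise product (chi_4 * chi_2)(C) = chi_4(C) * chi_2(C):
  {0}: (1)*(1), {1}: (-1)*(I), {2}: (1)*(-1), {3}: (-1)*(-I), {4}: (1)*(1), {5}: (-1)*(I), {6}: (1)*(-1), {7}: (-1)*(-I)
so (chi_4 * chi_2) takes values
  {0} -> 1, {1} -> -I, {2} -> -1, {3} -> I, {4} -> 1, {5} -> -I, {6} -> -1, {7} -> I.
Now take the inner product of this character with each irreducible chi from the table, <chi_4*chi_2, chi> = (1/8) sum_C |C| (chi_4*chi_2)(C) conj(chi(C)):
  <chi_4*chi_2, chi_0> = (1/8)[1*(1)*conj(1) + 1*(-I)*conj(1) + 1*(-1)*conj(1) + 1*(I)*conj(1) + 1*(1)*conj(1) + 1*(-I)*conj(1) + 1*(-1)*conj(1) + 1*(I)*conj(1)]
      = (1/8)[(1) + (-I) + (-1) + (I) + (1) + (-I) + (-1) + (I)] = 0/8 = 0
  <chi_4*chi_2, chi_1> = (1/8)[1*(1)*conj(1) + 1*(-I)*conj(exp(I*pi/4)) + 1*(-1)*conj(I) + 1*(I)*conj(exp(3*I*pi/4)) + 1*(1)*conj(-1) + 1*(-I)*conj(exp(-3*I*pi/4)) + 1*(-1)*conj(-I) + 1*(I)*conj(exp(-I*pi/4))]
      = (1/8)[(1) + (-exp(I*pi/4)) + (I) + (exp(-I*pi/4)) + (-1) + (-exp(-3*I*pi/4)) + (-I) + (exp(3*I*pi/4))] = 0/8 = 0
  <chi_4*chi_2, chi_2> = (1/8)[1*(1)*conj(1) + 1*(-I)*conj(I) + 1*(-1)*conj(-1) + 1*(I)*conj(-I) + 1*(1)*conj(1) + 1*(-I)*conj(I) + 1*(-1)*conj(-1) + 1*(I)*conj(-I)]
      = (1/8)[(1) + (-1) + (1) + (-1) + (1) + (-1) + (1) + (-1)] = 0/8 = 0
  <chi_4*chi_2, chi_3> = (1/8)[1*(1)*conj(1) + 1*(-I)*conj(exp(3*I*pi/4)) + 1*(-1)*conj(-I) + 1*(I)*conj(exp(I*pi/4)) + 1*(1)*conj(-1) + 1*(-I)*conj(exp(-I*pi/4)) + 1*(-1)*conj(I) + 1*(I)*conj(exp(-3*I*pi/4))]
      = (1/8)[(1) + (-exp(-I*pi/4)) + (-I) + (exp(I*pi/4)) + (-1) + (-exp(3*I*pi/4)) + (I) + (exp(-3*I*pi/4))] = 0/8 = 0
  <chi_4*chi_2, chi_4> = (1/8)[1*(1)*conj(1) + 1*(-I)*conj(-1) + 1*(-1)*conj(1) + 1*(I)*conj(-1) + 1*(1)*conj(1) + 1*(-I)*conj(-1) + 1*(-1)*conj(1) + 1*(I)*conj(-1)]
      = (1/8)[(1) + (I) + (-1) + (-I) + (1) + (I) + (-1) + (-I)] = 0/8 = 0
  <chi_4*chi_2, chi_5> = (1/8)[1*(1)*conj(1) + 1*(-I)*conj(exp(-3*I*pi/4)) + 1*(-1)*conj(I) + 1*(I)*conj(exp(-I*pi/4)) + 1*(1)*conj(-1) + 1*(-I)*conj(exp(I*pi/4)) + 1*(-1)*conj(-I) + 1*(I)*conj(exp(3*I*pi/4))]
      = (1/8)[(1) + (-exp(-3*I*pi/4)) + (I) + (exp(3*I*pi/4)) + (-1) + (-exp(I*pi/4)) + (-I) + (exp(-I*pi/4))] = 0/8 = 0
  <chi_4*chi_2, chi_6> = (1/8)[1*(1)*conj(1) + 1*(-I)*conj(-I) + 1*(-1)*conj(-1) + 1*(I)*conj(I) + 1*(1)*conj(1) + 1*(-I)*conj(-I) + 1*(-1)*conj(-1) + 1*(I)*conj(I)]
      = (1/8)[(1) + (1) + (1) + (1) + (1) + (1) + (1) + (1)] = 8/8 = 1
  <chi_4*chi_2, chi_7> = (1/8)[1*(1)*conj(1) + 1*(-I)*conj(exp(-I*pi/4)) + 1*(-1)*conj(-I) + 1*(I)*conj(exp(-3*I*pi/4)) + 1*(1)*conj(-1) + 1*(-I)*conj(exp(3*I*pi/4)) + 1*(-1)*conj(I) + 1*(I)*conj(exp(I*pi/4))]
      = (1/8)[(1) + (-exp(3*I*pi/4)) + (-I) + (exp(-3*I*pi/4)) + (-1) + (-exp(-I*pi/4)) + (I) + (exp(I*pi/4))] = 0/8 = 0
(Exp terms are combined using exp(i*s)*conj(exp(i*t)) = exp(i*(s-t)), and sums of them are collapsed using the identity that for every m > 1 the m distinct m-th roots of unity sum to 0, e.g. 1 + exp(2*I*pi/3) + exp(-2*I*pi/3) = 0.)
Hence the multiplicities are chi_6: 1. Dimension check: dim(chi_4)*dim(chi_2) = 1*1 = 1 and sum (mult * dim) = 1*1 = 1.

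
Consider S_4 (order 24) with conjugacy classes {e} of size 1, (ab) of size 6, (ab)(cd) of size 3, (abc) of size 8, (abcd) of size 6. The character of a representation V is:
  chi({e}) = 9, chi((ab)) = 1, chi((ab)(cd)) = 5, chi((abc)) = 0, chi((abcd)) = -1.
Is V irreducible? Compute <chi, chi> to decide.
Not irreducible (reducible): <chi, chi> = 7 > 1.

Explanation: <chi, chi> = (1/|G|) sum_C |C| * |chi(C)|^2 = (1/24)[1*|9|^2 + 6*|1|^2 + 3*|5|^2 + 8*|0|^2 + 6*|-1|^2]
  = (1/24)[(81) + (6) + (75) + (0) + (6)] = 168/24 = 7.
A character is irreducible iff <chi, chi> = 1, so this representation is reducible.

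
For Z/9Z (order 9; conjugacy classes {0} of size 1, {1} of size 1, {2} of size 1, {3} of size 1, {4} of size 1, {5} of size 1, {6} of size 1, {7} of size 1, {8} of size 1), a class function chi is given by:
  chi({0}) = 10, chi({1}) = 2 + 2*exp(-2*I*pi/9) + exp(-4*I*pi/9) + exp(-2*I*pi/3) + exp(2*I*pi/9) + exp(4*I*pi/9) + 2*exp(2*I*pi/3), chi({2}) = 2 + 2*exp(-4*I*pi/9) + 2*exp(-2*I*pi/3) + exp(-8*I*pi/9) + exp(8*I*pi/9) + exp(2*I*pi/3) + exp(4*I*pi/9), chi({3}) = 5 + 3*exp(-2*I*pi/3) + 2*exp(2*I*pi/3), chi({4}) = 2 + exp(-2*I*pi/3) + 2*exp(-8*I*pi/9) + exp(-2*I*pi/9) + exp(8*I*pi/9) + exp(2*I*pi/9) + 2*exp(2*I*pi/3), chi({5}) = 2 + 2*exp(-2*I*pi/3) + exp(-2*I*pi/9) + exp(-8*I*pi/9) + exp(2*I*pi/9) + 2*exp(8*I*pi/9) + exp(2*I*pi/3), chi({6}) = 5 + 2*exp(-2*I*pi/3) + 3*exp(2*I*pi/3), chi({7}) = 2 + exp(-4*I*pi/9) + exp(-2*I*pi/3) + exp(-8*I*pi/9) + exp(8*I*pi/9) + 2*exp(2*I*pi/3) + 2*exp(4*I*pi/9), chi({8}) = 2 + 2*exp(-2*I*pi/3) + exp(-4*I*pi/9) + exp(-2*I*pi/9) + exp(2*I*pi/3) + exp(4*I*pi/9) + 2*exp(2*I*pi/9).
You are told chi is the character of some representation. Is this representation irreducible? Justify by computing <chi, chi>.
Not irreducible (reducible): <chi, chi> = 16 > 1.

Reasoning: <chi, chi> = (1/|G|) sum_C |C| * |chi(C)|^2 = (1/9)[1*|10|^2 + 1*|2 + 2*exp(-2*I*pi/9) + exp(-4*I*pi/9) + exp(-2*I*pi/3) + exp(2*I*pi/9) + exp(4*I*pi/9) + 2*exp(2*I*pi/3)|^2 + 1*|2 + 2*exp(-4*I*pi/9) + 2*exp(-2*I*pi/3) + exp(-8*I*pi/9) + exp(8*I*pi/9) + exp(2*I*pi/3) + exp(4*I*pi/9)|^2 + 1*|5 + 3*exp(-2*I*pi/3) + 2*exp(2*I*pi/3)|^2 + 1*|2 + exp(-2*I*pi/3) + 2*exp(-8*I*pi/9) + exp(-2*I*pi/9) + exp(8*I*pi/9) + exp(2*I*pi/9) + 2*exp(2*I*pi/3)|^2 + 1*|2 + 2*exp(-2*I*pi/3) + exp(-2*I*pi/9) + exp(-8*I*pi/9) + exp(2*I*pi/9) + 2*exp(8*I*pi/9) + exp(2*I*pi/3)|^2 + 1*|5 + 2*exp(-2*I*pi/3) + 3*exp(2*I*pi/3)|^2 + 1*|2 + exp(-4*I*pi/9) + exp(-2*I*pi/3) + exp(-8*I*pi/9) + exp(8*I*pi/9) + 2*exp(2*I*pi/3) + 2*exp(4*I*pi/9)|^2 + 1*|2 + 2*exp(-2*I*pi/3) + exp(-4*I*pi/9) + exp(-2*I*pi/9) + exp(2*I*pi/3) + exp(4*I*pi/9) + 2*exp(2*I*pi/9)|^2]
  = (1/9)[(100) + (16 + 10*exp(-4*I*pi/9) + 11*exp(-2*I*pi/3) + 12*exp(-2*I*pi/9) + 9*exp(-8*I*pi/9) + 9*exp(8*I*pi/9) + 12*exp(2*I*pi/9) + 11*exp(2*I*pi/3) + 10*exp(4*I*pi/9)) + (16 + 12*exp(-4*I*pi/9) + 11*exp(-2*I*pi/3) + 9*exp(-2*I*pi/9) + 10*exp(-8*I*pi/9) + 10*exp(8*I*pi/9) + 9*exp(2*I*pi/9) + 11*exp(2*I*pi/3) + 12*exp(4*I*pi/9)) + (7) + (16 + 11*exp(-2*I*pi/3) + 9*exp(-4*I*pi/9) + 10*exp(-2*I*pi/9) + 12*exp(-8*I*pi/9) + 12*exp(8*I*pi/9) + 10*exp(2*I*pi/9) + 9*exp(4*I*pi/9) + 11*exp(2*I*pi/3)) + (16 + 11*exp(-2*I*pi/3) + 9*exp(-4*I*pi/9) + 10*exp(-2*I*pi/9) + 12*exp(-8*I*pi/9) + 12*exp(8*I*pi/9) + 10*exp(2*I*pi/9) + 9*exp(4*I*pi/9) + 11*exp(2*I*pi/3)) + (7) + (16 + 12*exp(-4*I*pi/9) + 11*exp(-2*I*pi/3) + 9*exp(-2*I*pi/9) + 10*exp(-8*I*pi/9) + 10*exp(8*I*pi/9) + 9*exp(2*I*pi/9) + 11*exp(2*I*pi/3) + 12*exp(4*I*pi/9)) + (16 + 10*exp(-4*I*pi/9) + 11*exp(-2*I*pi/3) + 12*exp(-2*I*pi/9) + 9*exp(-8*I*pi/9) + 9*exp(8*I*pi/9) + 12*exp(2*I*pi/9) + 11*exp(2*I*pi/3) + 10*exp(4*I*pi/9))] = 144/9 = 16.
(Exp terms are combined using exp(i*s)*conj(exp(i*t)) = exp(i*(s-t)), and sums of them are collapsed using the identity that for every m > 1 the m distinct m-th roots of unity sum to 0, e.g. 1 + exp(2*I*pi/3) + exp(-2*I*pi/3) = 0.)
A character is irreducible iff <chi, chi> = 1, so this representation is reducible.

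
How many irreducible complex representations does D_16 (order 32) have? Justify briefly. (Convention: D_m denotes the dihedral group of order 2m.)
11

Details: The number of irreducible complex representations of a finite group equals its number of conjugacy classes. D_16 has 11 conjugacy classes (n/2 + 3 for n even), so D_16 (order 32) has exactly 11 irreducible complex representations.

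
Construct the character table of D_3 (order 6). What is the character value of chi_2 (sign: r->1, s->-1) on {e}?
Conjugacy classes: {e} of size 1, {r^1, r^2} of size 2, {s, sr, ..., sr^2} of size 3.
Character table:
  irrep \ class              {e} (size 1)  {r^1, r^2} (size 2)  {s, sr, ..., sr^2} (size 3)
  chi_1 (triv)               1             1                    1                          
  chi_2 (sign: r->1, s->-1)  1             1                    -1                         
  chi_3 (2d, j=1)            2             -1                   0                          

Spot check: chi_2 (sign: r->1, s->-1) on {e} = 1.

D_3 has order 2*3 = 6 with 3 conjugacy classes, hence 3 irreducibles. Sum of squared dims 1 + 1 + 4 = 6 = |G|. Linear characters come from the abelianisation; the 2-dimensional irreps have character r^k -> 2*cos(2*pi*j*k/3), reflections -> 0.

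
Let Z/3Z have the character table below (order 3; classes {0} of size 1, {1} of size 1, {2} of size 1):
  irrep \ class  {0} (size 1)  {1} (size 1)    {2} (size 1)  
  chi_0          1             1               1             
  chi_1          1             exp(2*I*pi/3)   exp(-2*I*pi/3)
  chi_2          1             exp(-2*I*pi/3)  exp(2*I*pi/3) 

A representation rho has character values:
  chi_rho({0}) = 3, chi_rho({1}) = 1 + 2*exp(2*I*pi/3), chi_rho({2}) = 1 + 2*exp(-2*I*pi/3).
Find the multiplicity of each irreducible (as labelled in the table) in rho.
Multiplicities: chi_0: 1, chi_1: 2, chi_2: 0.

Argument: Use <chi_rho, chi> = (1/|G|) sum_C |C| * chi_rho(C) * conj(chi(C)) with |G| = 3 for each irreducible chi in the table:
  <chi_rho, chi_0> = (1/3)[1*(3)*conj(1) + 1*(1 + 2*exp(2*I*pi/3))*conj(1) + 1*(1 + 2*exp(-2*I*pi/3))*conj(1)]
      = (1/3)[(3) + (1 + 2*exp(2*I*pi/3)) + (1 + 2*exp(-2*I*pi/3))] = 3/3 = 1
  <chi_rho, chi_1> = (1/3)[1*(3)*conj(1) + 1*(1 + 2*exp(2*I*pi/3))*conj(exp(2*I*pi/3)) + 1*(1 + 2*exp(-2*I*pi/3))*conj(exp(-2*I*pi/3))]
      = (1/3)[(3) + (2 + exp(-2*I*pi/3)) + (2 + exp(2*I*pi/3))] = 6/3 = 2
  <chi_rho, chi_2> = (1/3)[1*(3)*conj(1) + 1*(1 + 2*exp(2*I*pi/3))*conj(exp(-2*I*pi/3)) + 1*(1 + 2*exp(-2*I*pi/3))*conj(exp(2*I*pi/3))]
      = (1/3)[(3) + (2*exp(-2*I*pi/3) + exp(2*I*pi/3)) + (exp(-2*I*pi/3) + 2*exp(2*I*pi/3))] = 0/3 = 0
(Exp terms are combined using exp(i*s)*conj(exp(i*t)) = exp(i*(s-t)), and sums of them are collapsed using the identity that for every m > 1 the m distinct m-th roots of unity sum to 0, e.g. 1 + exp(2*I*pi/3) + exp(-2*I*pi/3) = 0.)
Dimension check: dim(rho) = sum (mult * dim) = 1*1 + 2*1 + 0*1 = 3 = chi_rho(e) = 3.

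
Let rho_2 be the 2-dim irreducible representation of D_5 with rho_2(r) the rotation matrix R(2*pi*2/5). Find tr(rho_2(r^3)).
chi_{rho_2}(r^3) = 2*cos(2*pi*2*3/5) = -1/2 + sqrt(5)/2

Working: rho_2(r^3) is rotation by angle 2*pi*2*3/5, whose trace is 2*cos(2*pi*2*3/5) = -1/2 + sqrt(5)/2.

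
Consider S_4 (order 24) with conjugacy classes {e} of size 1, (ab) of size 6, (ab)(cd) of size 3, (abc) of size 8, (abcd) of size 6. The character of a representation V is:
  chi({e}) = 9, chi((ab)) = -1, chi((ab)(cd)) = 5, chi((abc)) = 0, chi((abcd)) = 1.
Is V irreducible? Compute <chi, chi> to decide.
Not irreducible (reducible): <chi, chi> = 7 > 1.

Reasoning: <chi, chi> = (1/|G|) sum_C |C| * |chi(C)|^2 = (1/24)[1*|9|^2 + 6*|-1|^2 + 3*|5|^2 + 8*|0|^2 + 6*|1|^2]
  = (1/24)[(81) + (6) + (75) + (0) + (6)] = 168/24 = 7.
A character is irreducible iff <chi, chi> = 1, so this representation is reducible.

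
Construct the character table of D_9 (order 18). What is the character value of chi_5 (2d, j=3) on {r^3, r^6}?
Conjugacy classes: {e} of size 1, {r^1, r^8} of size 2, {r^2, r^7} of size 2, {r^3, r^6} of size 2, {r^4, r^5} of size 2, {s, sr, ..., sr^8} of size 9.
Character table:
  irrep \ class              {e} (size 1)  {r^1, r^8} (size 2)  {r^2, r^7} (size 2)  {r^3, r^6} (size 2)  {r^4, r^5} (size 2)  {s, sr, ..., sr^8} (size 9)
  chi_1 (triv)               1             1                    1                    1                    1                    1                          
  chi_2 (sign: r->1, s->-1)  1             1                    1                    1                    1                    -1                         
  chi_3 (2d, j=1)            2             2*cos(2*pi/9)        2*cos(4*pi/9)        -1                   -2*cos(pi/9)         0                          
  chi_4 (2d, j=2)            2             2*cos(4*pi/9)        -2*cos(pi/9)         -1                   2*cos(2*pi/9)        0                          
  chi_5 (2d, j=3)            2             -1                   -1                   2                    -1                   0                          
  chi_6 (2d, j=4)            2             -2*cos(pi/9)         2*cos(2*pi/9)        -1                   2*cos(4*pi/9)        0                          

Spot check: chi_5 (2d, j=3) on {r^3, r^6} = 2.

Solution. D_9 has order 2*9 = 18 with 6 conjugacy classes, hence 6 irreducibles. Sum of squared dims 1 + 1 + 4 + 4 + 4 + 4 = 18 = |G|. Linear characters come from the abelianisation; the 2-dimensional irreps have character r^k -> 2*cos(2*pi*j*k/9), reflections -> 0.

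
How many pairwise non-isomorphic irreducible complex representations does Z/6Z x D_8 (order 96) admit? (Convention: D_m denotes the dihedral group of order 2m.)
42

Derivation: The number of irreducible complex representations of a finite group equals its number of conjugacy classes. For a direct product, #classes(G x H) = #classes(G) * #classes(H). Z/6Z has 6 classes (abelian), D_8 has 7 classes, so 6 * 7 = 42, so Z/6Z x D_8 (order 96) has exactly 42 irreducible complex representations.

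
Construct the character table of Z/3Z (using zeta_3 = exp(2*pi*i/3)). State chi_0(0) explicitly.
Character table of Z/3Z (irreps indexed chi_0,...,chi_2 with chi_k(m) = zeta_3^(k*m), zeta_3 = exp(2*pi*i/3)):
  irrep \ class  {0} (size 1)  {1} (size 1)    {2} (size 1)  
  chi_0          1             1               1             
  chi_1          1             exp(2*I*pi/3)   exp(-2*I*pi/3)
  chi_2          1             exp(-2*I*pi/3)  exp(2*I*pi/3) 

Spot check: chi_0(0) = zeta_3^(0*0) = zeta_3^0 = 1.

Why: Z/3Z is abelian, so all 3 irreducible complex representations are 1-dimensional. They are given by chi_k(m) = zeta_3^(k*m) for k = 0,...,2. Row orthogonality: sum_m chi_k(m) conj(chi_l(m)) = 3 * [k = l].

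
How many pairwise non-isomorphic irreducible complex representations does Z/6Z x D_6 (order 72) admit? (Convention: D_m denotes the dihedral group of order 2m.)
36

Argument: The number of irreducible complex representations of a finite group equals its number of conjugacy classes. For a direct product, #classes(G x H) = #classes(G) * #classes(H). Z/6Z has 6 classes (abelian), D_6 has 6 classes, so 6 * 6 = 36, so Z/6Z x D_6 (order 72) has exactly 36 irreducible complex representations.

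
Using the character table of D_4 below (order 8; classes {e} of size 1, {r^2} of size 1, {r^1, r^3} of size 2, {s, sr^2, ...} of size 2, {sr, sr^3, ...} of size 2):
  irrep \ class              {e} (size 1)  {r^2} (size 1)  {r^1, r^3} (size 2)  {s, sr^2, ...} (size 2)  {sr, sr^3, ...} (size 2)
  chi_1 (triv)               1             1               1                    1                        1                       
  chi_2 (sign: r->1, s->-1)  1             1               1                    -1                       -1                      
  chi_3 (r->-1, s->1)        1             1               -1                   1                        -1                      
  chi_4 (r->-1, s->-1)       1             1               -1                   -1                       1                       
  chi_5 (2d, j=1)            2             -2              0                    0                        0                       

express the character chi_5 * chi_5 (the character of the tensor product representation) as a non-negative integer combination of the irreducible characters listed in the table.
chi_5 tensor chi_5 = chi_1 + chi_2 + chi_3 + chi_4 (all other irreducibles have multiplicity 0).

Justification: The character of a tensor product is the pointwise product (chi_5 * chi_5)(C) = chi_5(C) * chi_5(C):
  {e}: (2)*(2), {r^2}: (-2)*(-2), {r^1, r^3}: (0)*(0), {s, sr^2, ...}: (0)*(0), {sr, sr^3, ...}: (0)*(0)
so (chi_5 * chi_5) takes values
  {e} -> 4, {r^2} -> 4, {r^1, r^3} -> 0, {s, sr^2, ...} -> 0, {sr, sr^3, ...} -> 0.
Now take the inner product of this character with each irreducible chi from the table, <chi_5*chi_5, chi> = (1/8) sum_C |C| (chi_5*chi_5)(C) conj(chi(C)):
  <chi_5*chi_5, chi_1> = (1/8)[1*(4)*conj(1) + 1*(4)*conj(1) + 2*(0)*conj(1) + 2*(0)*conj(1) + 2*(0)*conj(1)]
      = (1/8)[(4) + (4) + (0) + (0) + (0)] = 8/8 = 1
  <chi_5*chi_5, chi_2> = (1/8)[1*(4)*conj(1) + 1*(4)*conj(1) + 2*(0)*conj(1) + 2*(0)*conj(-1) + 2*(0)*conj(-1)]
      = (1/8)[(4) + (4) + (0) + (0) + (0)] = 8/8 = 1
  <chi_5*chi_5, chi_3> = (1/8)[1*(4)*conj(1) + 1*(4)*conj(1) + 2*(0)*conj(-1) + 2*(0)*conj(1) + 2*(0)*conj(-1)]
      = (1/8)[(4) + (4) + (0) + (0) + (0)] = 8/8 = 1
  <chi_5*chi_5, chi_4> = (1/8)[1*(4)*conj(1) + 1*(4)*conj(1) + 2*(0)*conj(-1) + 2*(0)*conj(-1) + 2*(0)*conj(1)]
      = (1/8)[(4) + (4) + (0) + (0) + (0)] = 8/8 = 1
  <chi_5*chi_5, chi_5> = (1/8)[1*(4)*conj(2) + 1*(4)*conj(-2) + 2*(0)*conj(0) + 2*(0)*conj(0) + 2*(0)*conj(0)]
      = (1/8)[(8) + (-8) + (0) + (0) + (0)] = 0/8 = 0
Hence the multiplicities are chi_1: 1, chi_2: 1, chi_3: 1, chi_4: 1. Dimension check: dim(chi_5)*dim(chi_5) = 2*2 = 4 and sum (mult * dim) = 1*1 + 1*1 + 1*1 + 1*1 = 4.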